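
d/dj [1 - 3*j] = -3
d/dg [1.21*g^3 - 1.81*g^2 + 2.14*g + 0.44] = 3.63*g^2 - 3.62*g + 2.14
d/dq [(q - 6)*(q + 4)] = 2*q - 2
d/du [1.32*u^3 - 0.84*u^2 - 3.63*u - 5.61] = 3.96*u^2 - 1.68*u - 3.63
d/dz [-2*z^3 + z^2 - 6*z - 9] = -6*z^2 + 2*z - 6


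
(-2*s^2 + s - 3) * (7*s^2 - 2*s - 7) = -14*s^4 + 11*s^3 - 9*s^2 - s + 21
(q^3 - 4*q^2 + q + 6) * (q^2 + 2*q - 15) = q^5 - 2*q^4 - 22*q^3 + 68*q^2 - 3*q - 90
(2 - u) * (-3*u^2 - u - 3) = 3*u^3 - 5*u^2 + u - 6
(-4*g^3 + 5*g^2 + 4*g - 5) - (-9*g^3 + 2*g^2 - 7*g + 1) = 5*g^3 + 3*g^2 + 11*g - 6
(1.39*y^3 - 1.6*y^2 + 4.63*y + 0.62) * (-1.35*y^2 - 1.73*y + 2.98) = -1.8765*y^5 - 0.244699999999999*y^4 + 0.6597*y^3 - 13.6149*y^2 + 12.7248*y + 1.8476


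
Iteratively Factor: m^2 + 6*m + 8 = (m + 4)*(m + 2)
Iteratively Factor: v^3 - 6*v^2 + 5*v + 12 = (v - 3)*(v^2 - 3*v - 4) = (v - 4)*(v - 3)*(v + 1)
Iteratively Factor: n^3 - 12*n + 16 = (n - 2)*(n^2 + 2*n - 8) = (n - 2)*(n + 4)*(n - 2)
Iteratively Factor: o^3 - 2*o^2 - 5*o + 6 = (o - 1)*(o^2 - o - 6) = (o - 1)*(o + 2)*(o - 3)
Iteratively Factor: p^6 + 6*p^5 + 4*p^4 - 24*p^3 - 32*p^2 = (p)*(p^5 + 6*p^4 + 4*p^3 - 24*p^2 - 32*p) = p*(p - 2)*(p^4 + 8*p^3 + 20*p^2 + 16*p) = p*(p - 2)*(p + 4)*(p^3 + 4*p^2 + 4*p) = p^2*(p - 2)*(p + 4)*(p^2 + 4*p + 4) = p^2*(p - 2)*(p + 2)*(p + 4)*(p + 2)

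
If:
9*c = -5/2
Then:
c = -5/18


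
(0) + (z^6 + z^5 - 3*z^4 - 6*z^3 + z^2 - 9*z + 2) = z^6 + z^5 - 3*z^4 - 6*z^3 + z^2 - 9*z + 2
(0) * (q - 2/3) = 0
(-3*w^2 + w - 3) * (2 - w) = 3*w^3 - 7*w^2 + 5*w - 6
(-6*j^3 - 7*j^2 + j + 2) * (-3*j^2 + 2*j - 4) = 18*j^5 + 9*j^4 + 7*j^3 + 24*j^2 - 8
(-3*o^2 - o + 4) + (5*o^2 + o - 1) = 2*o^2 + 3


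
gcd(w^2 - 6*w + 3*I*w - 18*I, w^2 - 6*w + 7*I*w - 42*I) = w - 6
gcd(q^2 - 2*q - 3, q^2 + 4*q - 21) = q - 3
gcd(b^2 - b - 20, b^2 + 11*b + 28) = b + 4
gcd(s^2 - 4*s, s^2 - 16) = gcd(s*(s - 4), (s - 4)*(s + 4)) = s - 4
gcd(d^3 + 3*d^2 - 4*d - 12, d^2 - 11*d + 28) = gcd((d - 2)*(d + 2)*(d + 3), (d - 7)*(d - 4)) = 1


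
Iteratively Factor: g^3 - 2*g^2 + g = (g - 1)*(g^2 - g) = g*(g - 1)*(g - 1)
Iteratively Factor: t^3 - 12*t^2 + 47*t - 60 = (t - 5)*(t^2 - 7*t + 12) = (t - 5)*(t - 4)*(t - 3)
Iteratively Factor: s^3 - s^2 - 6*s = (s)*(s^2 - s - 6) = s*(s - 3)*(s + 2)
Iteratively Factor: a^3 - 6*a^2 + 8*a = (a - 2)*(a^2 - 4*a) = a*(a - 2)*(a - 4)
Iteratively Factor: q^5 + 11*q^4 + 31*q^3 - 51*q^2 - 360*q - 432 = (q - 3)*(q^4 + 14*q^3 + 73*q^2 + 168*q + 144) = (q - 3)*(q + 3)*(q^3 + 11*q^2 + 40*q + 48) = (q - 3)*(q + 3)*(q + 4)*(q^2 + 7*q + 12) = (q - 3)*(q + 3)*(q + 4)^2*(q + 3)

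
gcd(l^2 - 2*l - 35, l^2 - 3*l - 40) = l + 5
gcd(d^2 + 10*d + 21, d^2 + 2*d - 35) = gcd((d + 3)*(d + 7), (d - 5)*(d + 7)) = d + 7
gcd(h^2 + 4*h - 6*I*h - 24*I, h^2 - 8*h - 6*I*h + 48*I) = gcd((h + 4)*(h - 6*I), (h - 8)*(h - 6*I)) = h - 6*I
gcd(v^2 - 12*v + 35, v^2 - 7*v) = v - 7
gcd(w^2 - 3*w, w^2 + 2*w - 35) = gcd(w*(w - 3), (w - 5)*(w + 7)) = 1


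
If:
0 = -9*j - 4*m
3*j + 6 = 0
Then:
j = -2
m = 9/2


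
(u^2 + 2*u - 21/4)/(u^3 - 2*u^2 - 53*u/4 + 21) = 1/(u - 4)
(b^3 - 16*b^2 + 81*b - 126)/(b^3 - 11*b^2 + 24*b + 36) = (b^2 - 10*b + 21)/(b^2 - 5*b - 6)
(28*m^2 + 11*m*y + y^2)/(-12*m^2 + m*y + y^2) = (7*m + y)/(-3*m + y)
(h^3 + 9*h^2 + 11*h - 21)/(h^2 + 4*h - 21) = (h^2 + 2*h - 3)/(h - 3)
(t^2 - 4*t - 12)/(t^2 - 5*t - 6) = (t + 2)/(t + 1)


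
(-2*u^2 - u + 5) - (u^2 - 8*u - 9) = -3*u^2 + 7*u + 14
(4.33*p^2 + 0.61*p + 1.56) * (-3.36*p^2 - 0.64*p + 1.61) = -14.5488*p^4 - 4.8208*p^3 + 1.3393*p^2 - 0.0163*p + 2.5116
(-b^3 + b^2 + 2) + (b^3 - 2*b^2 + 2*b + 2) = -b^2 + 2*b + 4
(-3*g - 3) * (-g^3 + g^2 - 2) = 3*g^4 - 3*g^2 + 6*g + 6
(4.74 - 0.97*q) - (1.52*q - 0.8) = 5.54 - 2.49*q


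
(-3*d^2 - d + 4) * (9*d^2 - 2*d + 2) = -27*d^4 - 3*d^3 + 32*d^2 - 10*d + 8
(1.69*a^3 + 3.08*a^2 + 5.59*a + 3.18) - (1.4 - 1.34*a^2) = 1.69*a^3 + 4.42*a^2 + 5.59*a + 1.78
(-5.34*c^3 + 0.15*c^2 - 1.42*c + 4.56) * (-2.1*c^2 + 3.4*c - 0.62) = 11.214*c^5 - 18.471*c^4 + 6.8028*c^3 - 14.497*c^2 + 16.3844*c - 2.8272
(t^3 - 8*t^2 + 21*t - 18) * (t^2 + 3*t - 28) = t^5 - 5*t^4 - 31*t^3 + 269*t^2 - 642*t + 504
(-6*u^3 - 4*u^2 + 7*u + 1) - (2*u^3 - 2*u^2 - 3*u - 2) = -8*u^3 - 2*u^2 + 10*u + 3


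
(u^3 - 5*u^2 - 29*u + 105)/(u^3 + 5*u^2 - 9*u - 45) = (u - 7)/(u + 3)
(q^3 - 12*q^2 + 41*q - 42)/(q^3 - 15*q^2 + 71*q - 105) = (q - 2)/(q - 5)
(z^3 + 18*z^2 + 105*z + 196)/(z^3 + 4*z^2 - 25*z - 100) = (z^2 + 14*z + 49)/(z^2 - 25)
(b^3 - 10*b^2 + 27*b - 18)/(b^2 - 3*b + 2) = (b^2 - 9*b + 18)/(b - 2)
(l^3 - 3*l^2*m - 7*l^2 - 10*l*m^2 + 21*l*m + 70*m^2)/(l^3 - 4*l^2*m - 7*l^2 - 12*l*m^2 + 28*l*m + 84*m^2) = (l - 5*m)/(l - 6*m)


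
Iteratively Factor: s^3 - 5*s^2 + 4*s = (s - 1)*(s^2 - 4*s) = s*(s - 1)*(s - 4)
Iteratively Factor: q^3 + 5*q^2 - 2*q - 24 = (q + 3)*(q^2 + 2*q - 8) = (q - 2)*(q + 3)*(q + 4)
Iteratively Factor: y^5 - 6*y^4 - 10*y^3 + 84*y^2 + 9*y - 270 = (y - 3)*(y^4 - 3*y^3 - 19*y^2 + 27*y + 90) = (y - 3)*(y + 2)*(y^3 - 5*y^2 - 9*y + 45) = (y - 3)*(y + 2)*(y + 3)*(y^2 - 8*y + 15) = (y - 3)^2*(y + 2)*(y + 3)*(y - 5)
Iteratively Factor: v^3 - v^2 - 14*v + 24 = (v - 2)*(v^2 + v - 12) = (v - 2)*(v + 4)*(v - 3)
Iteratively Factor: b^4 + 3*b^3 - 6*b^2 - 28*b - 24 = (b + 2)*(b^3 + b^2 - 8*b - 12) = (b - 3)*(b + 2)*(b^2 + 4*b + 4) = (b - 3)*(b + 2)^2*(b + 2)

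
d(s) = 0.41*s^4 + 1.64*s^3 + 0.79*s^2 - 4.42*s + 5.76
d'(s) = 1.64*s^3 + 4.92*s^2 + 1.58*s - 4.42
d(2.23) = 28.16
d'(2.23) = 41.76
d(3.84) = 182.45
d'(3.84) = 167.06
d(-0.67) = 8.67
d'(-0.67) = -3.76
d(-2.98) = 14.88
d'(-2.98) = -8.84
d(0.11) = 5.29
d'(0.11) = -4.18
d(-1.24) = 10.30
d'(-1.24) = -1.94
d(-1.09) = 9.97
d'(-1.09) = -2.42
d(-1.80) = 11.02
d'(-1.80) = -0.89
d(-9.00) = 1603.98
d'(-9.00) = -815.68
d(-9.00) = 1603.98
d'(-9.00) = -815.68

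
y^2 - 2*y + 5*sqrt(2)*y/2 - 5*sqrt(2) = (y - 2)*(y + 5*sqrt(2)/2)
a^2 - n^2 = (a - n)*(a + n)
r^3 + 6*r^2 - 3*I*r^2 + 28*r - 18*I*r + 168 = (r + 6)*(r - 7*I)*(r + 4*I)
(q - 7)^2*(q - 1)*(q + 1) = q^4 - 14*q^3 + 48*q^2 + 14*q - 49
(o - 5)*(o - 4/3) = o^2 - 19*o/3 + 20/3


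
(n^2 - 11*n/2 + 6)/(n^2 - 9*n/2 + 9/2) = (n - 4)/(n - 3)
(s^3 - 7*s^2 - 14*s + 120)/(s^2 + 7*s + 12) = (s^2 - 11*s + 30)/(s + 3)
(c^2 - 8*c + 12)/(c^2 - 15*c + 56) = (c^2 - 8*c + 12)/(c^2 - 15*c + 56)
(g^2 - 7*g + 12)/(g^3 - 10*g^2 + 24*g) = (g - 3)/(g*(g - 6))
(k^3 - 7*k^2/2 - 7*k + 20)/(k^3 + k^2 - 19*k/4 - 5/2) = 2*(k - 4)/(2*k + 1)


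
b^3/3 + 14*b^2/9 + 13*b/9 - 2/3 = (b/3 + 1)*(b - 1/3)*(b + 2)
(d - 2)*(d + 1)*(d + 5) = d^3 + 4*d^2 - 7*d - 10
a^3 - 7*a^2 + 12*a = a*(a - 4)*(a - 3)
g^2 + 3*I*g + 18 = (g - 3*I)*(g + 6*I)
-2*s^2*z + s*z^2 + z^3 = z*(-s + z)*(2*s + z)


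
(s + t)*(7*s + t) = 7*s^2 + 8*s*t + t^2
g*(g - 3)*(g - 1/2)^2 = g^4 - 4*g^3 + 13*g^2/4 - 3*g/4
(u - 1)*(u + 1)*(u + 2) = u^3 + 2*u^2 - u - 2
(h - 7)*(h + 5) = h^2 - 2*h - 35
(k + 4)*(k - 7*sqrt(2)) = k^2 - 7*sqrt(2)*k + 4*k - 28*sqrt(2)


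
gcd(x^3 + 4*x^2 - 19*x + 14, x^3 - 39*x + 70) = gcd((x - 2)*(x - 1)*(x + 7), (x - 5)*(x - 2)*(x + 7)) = x^2 + 5*x - 14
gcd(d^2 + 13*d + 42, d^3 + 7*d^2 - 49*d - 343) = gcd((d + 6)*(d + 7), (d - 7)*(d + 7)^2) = d + 7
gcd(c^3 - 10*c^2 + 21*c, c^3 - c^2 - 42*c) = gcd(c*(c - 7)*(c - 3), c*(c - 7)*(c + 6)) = c^2 - 7*c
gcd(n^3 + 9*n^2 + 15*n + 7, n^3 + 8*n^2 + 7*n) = n^2 + 8*n + 7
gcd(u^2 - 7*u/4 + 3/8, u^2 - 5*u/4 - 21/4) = 1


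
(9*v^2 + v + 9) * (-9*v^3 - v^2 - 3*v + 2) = -81*v^5 - 18*v^4 - 109*v^3 + 6*v^2 - 25*v + 18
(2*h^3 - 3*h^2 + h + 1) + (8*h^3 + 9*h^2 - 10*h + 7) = 10*h^3 + 6*h^2 - 9*h + 8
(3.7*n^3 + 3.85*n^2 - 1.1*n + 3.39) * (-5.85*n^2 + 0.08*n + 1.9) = -21.645*n^5 - 22.2265*n^4 + 13.773*n^3 - 12.6045*n^2 - 1.8188*n + 6.441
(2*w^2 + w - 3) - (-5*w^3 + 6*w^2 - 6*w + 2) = 5*w^3 - 4*w^2 + 7*w - 5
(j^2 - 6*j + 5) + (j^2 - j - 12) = 2*j^2 - 7*j - 7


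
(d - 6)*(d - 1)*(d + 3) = d^3 - 4*d^2 - 15*d + 18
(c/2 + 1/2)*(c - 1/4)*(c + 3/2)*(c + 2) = c^4/2 + 17*c^3/8 + 43*c^2/16 + 11*c/16 - 3/8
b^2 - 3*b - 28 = (b - 7)*(b + 4)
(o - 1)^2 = o^2 - 2*o + 1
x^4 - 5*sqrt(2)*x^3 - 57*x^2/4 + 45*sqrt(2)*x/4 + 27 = (x - 3/2)*(x + 3/2)*(x - 6*sqrt(2))*(x + sqrt(2))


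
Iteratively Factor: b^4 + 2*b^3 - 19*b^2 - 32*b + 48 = (b - 1)*(b^3 + 3*b^2 - 16*b - 48) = (b - 4)*(b - 1)*(b^2 + 7*b + 12) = (b - 4)*(b - 1)*(b + 3)*(b + 4)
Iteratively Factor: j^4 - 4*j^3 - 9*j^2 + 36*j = (j - 4)*(j^3 - 9*j) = (j - 4)*(j - 3)*(j^2 + 3*j) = (j - 4)*(j - 3)*(j + 3)*(j)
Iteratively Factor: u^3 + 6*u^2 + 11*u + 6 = (u + 1)*(u^2 + 5*u + 6) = (u + 1)*(u + 3)*(u + 2)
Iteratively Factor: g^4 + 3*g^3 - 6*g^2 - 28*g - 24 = (g + 2)*(g^3 + g^2 - 8*g - 12) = (g + 2)^2*(g^2 - g - 6) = (g + 2)^3*(g - 3)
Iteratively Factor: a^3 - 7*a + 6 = (a - 2)*(a^2 + 2*a - 3) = (a - 2)*(a - 1)*(a + 3)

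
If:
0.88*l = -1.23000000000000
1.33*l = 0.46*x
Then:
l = -1.40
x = -4.04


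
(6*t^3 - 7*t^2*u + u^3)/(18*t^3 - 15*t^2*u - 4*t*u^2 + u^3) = (2*t - u)/(6*t - u)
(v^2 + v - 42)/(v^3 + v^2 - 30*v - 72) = (v + 7)/(v^2 + 7*v + 12)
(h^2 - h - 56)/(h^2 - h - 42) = (-h^2 + h + 56)/(-h^2 + h + 42)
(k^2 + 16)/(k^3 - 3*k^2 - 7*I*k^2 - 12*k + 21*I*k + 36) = (k + 4*I)/(k^2 - 3*k*(1 + I) + 9*I)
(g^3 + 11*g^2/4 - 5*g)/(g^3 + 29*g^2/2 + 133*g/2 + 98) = g*(4*g - 5)/(2*(2*g^2 + 21*g + 49))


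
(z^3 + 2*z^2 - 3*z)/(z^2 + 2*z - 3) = z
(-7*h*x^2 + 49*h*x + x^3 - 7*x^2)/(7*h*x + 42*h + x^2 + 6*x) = x*(-7*h*x + 49*h + x^2 - 7*x)/(7*h*x + 42*h + x^2 + 6*x)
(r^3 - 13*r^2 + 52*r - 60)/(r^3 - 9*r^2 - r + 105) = (r^2 - 8*r + 12)/(r^2 - 4*r - 21)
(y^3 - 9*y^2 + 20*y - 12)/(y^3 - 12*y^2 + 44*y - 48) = (y - 1)/(y - 4)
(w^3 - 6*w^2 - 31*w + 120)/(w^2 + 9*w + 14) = (w^3 - 6*w^2 - 31*w + 120)/(w^2 + 9*w + 14)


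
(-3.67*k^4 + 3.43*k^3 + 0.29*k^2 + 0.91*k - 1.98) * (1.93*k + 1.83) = -7.0831*k^5 - 0.0961999999999996*k^4 + 6.8366*k^3 + 2.287*k^2 - 2.1561*k - 3.6234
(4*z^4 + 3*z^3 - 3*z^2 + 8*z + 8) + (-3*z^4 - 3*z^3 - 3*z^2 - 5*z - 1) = z^4 - 6*z^2 + 3*z + 7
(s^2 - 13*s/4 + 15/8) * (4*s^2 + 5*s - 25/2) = 4*s^4 - 8*s^3 - 85*s^2/4 + 50*s - 375/16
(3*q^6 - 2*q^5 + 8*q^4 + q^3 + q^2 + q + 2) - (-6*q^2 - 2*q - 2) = 3*q^6 - 2*q^5 + 8*q^4 + q^3 + 7*q^2 + 3*q + 4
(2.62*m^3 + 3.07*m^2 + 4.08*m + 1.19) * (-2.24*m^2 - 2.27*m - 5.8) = -5.8688*m^5 - 12.8242*m^4 - 31.3041*m^3 - 29.7332*m^2 - 26.3653*m - 6.902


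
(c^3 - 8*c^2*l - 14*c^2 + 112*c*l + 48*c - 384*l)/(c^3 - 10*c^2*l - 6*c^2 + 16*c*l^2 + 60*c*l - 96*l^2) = (c - 8)/(c - 2*l)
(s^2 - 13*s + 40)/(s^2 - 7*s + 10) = (s - 8)/(s - 2)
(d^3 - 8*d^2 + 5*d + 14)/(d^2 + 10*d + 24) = (d^3 - 8*d^2 + 5*d + 14)/(d^2 + 10*d + 24)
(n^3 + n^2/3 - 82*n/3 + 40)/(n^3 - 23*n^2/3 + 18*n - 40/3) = (n + 6)/(n - 2)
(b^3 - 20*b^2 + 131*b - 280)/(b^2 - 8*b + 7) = (b^2 - 13*b + 40)/(b - 1)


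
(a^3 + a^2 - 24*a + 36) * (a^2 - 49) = a^5 + a^4 - 73*a^3 - 13*a^2 + 1176*a - 1764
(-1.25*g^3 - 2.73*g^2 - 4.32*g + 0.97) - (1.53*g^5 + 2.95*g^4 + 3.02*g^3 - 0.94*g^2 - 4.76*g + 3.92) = -1.53*g^5 - 2.95*g^4 - 4.27*g^3 - 1.79*g^2 + 0.44*g - 2.95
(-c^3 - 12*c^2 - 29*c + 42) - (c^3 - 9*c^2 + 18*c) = -2*c^3 - 3*c^2 - 47*c + 42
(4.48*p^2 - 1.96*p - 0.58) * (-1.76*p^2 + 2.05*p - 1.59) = -7.8848*p^4 + 12.6336*p^3 - 10.1204*p^2 + 1.9274*p + 0.9222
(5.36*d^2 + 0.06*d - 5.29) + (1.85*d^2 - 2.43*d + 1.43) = 7.21*d^2 - 2.37*d - 3.86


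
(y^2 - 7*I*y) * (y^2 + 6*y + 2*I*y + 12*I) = y^4 + 6*y^3 - 5*I*y^3 + 14*y^2 - 30*I*y^2 + 84*y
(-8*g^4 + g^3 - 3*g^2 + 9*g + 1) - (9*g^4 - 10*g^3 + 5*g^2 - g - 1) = -17*g^4 + 11*g^3 - 8*g^2 + 10*g + 2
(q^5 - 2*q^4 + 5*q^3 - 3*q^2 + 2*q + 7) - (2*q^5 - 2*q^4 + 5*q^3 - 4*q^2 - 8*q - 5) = -q^5 + q^2 + 10*q + 12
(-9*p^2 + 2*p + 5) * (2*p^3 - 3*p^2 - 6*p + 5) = -18*p^5 + 31*p^4 + 58*p^3 - 72*p^2 - 20*p + 25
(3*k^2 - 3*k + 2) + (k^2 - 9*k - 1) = 4*k^2 - 12*k + 1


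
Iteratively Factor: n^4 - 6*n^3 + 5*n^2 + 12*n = (n - 3)*(n^3 - 3*n^2 - 4*n) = (n - 3)*(n + 1)*(n^2 - 4*n) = n*(n - 3)*(n + 1)*(n - 4)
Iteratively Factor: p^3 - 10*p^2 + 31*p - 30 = (p - 2)*(p^2 - 8*p + 15) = (p - 3)*(p - 2)*(p - 5)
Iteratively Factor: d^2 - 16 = (d + 4)*(d - 4)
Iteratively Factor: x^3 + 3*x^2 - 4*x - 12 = (x + 2)*(x^2 + x - 6) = (x - 2)*(x + 2)*(x + 3)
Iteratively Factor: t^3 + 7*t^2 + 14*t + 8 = (t + 1)*(t^2 + 6*t + 8) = (t + 1)*(t + 4)*(t + 2)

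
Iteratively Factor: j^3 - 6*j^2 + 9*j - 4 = (j - 1)*(j^2 - 5*j + 4) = (j - 1)^2*(j - 4)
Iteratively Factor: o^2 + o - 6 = (o + 3)*(o - 2)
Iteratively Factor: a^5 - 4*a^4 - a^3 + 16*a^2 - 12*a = (a - 2)*(a^4 - 2*a^3 - 5*a^2 + 6*a) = a*(a - 2)*(a^3 - 2*a^2 - 5*a + 6) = a*(a - 2)*(a + 2)*(a^2 - 4*a + 3) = a*(a - 2)*(a - 1)*(a + 2)*(a - 3)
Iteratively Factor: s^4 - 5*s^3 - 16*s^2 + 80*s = (s - 4)*(s^3 - s^2 - 20*s) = (s - 5)*(s - 4)*(s^2 + 4*s) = (s - 5)*(s - 4)*(s + 4)*(s)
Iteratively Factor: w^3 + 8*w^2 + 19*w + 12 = (w + 1)*(w^2 + 7*w + 12) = (w + 1)*(w + 3)*(w + 4)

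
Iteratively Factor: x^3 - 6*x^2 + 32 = (x - 4)*(x^2 - 2*x - 8) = (x - 4)*(x + 2)*(x - 4)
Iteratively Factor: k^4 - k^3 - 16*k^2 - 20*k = (k + 2)*(k^3 - 3*k^2 - 10*k) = (k + 2)^2*(k^2 - 5*k) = (k - 5)*(k + 2)^2*(k)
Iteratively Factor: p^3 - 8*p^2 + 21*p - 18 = (p - 3)*(p^2 - 5*p + 6) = (p - 3)*(p - 2)*(p - 3)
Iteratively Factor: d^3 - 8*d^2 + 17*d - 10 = (d - 5)*(d^2 - 3*d + 2) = (d - 5)*(d - 2)*(d - 1)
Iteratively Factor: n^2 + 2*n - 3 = (n - 1)*(n + 3)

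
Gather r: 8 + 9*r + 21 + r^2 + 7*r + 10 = r^2 + 16*r + 39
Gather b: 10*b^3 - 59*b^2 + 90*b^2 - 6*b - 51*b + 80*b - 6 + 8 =10*b^3 + 31*b^2 + 23*b + 2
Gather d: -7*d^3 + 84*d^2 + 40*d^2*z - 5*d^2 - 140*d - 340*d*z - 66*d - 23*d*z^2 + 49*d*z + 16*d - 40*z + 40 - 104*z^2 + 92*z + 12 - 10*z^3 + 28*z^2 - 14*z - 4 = -7*d^3 + d^2*(40*z + 79) + d*(-23*z^2 - 291*z - 190) - 10*z^3 - 76*z^2 + 38*z + 48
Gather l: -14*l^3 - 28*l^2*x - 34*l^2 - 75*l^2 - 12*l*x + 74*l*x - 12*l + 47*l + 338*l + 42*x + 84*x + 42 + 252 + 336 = -14*l^3 + l^2*(-28*x - 109) + l*(62*x + 373) + 126*x + 630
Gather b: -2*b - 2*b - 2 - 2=-4*b - 4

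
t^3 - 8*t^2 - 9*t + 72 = (t - 8)*(t - 3)*(t + 3)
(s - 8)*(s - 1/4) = s^2 - 33*s/4 + 2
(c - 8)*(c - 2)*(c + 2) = c^3 - 8*c^2 - 4*c + 32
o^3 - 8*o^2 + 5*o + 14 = (o - 7)*(o - 2)*(o + 1)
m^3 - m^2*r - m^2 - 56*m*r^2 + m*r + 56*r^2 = (m - 1)*(m - 8*r)*(m + 7*r)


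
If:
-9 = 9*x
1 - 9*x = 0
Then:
No Solution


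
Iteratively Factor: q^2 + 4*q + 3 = (q + 3)*(q + 1)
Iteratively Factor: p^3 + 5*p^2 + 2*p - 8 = (p + 2)*(p^2 + 3*p - 4) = (p + 2)*(p + 4)*(p - 1)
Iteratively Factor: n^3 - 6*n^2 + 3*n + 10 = (n - 5)*(n^2 - n - 2) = (n - 5)*(n + 1)*(n - 2)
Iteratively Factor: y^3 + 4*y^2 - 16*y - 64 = (y + 4)*(y^2 - 16) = (y + 4)^2*(y - 4)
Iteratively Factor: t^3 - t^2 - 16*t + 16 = (t - 4)*(t^2 + 3*t - 4) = (t - 4)*(t + 4)*(t - 1)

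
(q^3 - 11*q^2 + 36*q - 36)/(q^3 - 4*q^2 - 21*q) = (-q^3 + 11*q^2 - 36*q + 36)/(q*(-q^2 + 4*q + 21))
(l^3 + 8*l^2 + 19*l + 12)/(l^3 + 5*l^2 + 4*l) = (l + 3)/l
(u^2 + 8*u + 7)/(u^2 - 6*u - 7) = (u + 7)/(u - 7)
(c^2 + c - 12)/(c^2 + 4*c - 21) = (c + 4)/(c + 7)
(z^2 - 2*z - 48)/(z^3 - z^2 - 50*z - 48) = 1/(z + 1)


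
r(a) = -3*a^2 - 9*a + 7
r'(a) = -6*a - 9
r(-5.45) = -33.06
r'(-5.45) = 23.70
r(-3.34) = 3.59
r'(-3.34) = 11.04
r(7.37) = -222.28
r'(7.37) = -53.22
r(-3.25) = 4.56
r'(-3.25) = 10.50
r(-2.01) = 12.97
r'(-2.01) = 3.06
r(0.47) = 2.11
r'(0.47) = -11.82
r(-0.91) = 12.71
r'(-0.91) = -3.54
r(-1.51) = 13.75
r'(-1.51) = 0.06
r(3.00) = -47.00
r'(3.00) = -27.00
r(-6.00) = -47.00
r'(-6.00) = 27.00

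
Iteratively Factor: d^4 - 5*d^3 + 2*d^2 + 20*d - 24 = (d - 3)*(d^3 - 2*d^2 - 4*d + 8) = (d - 3)*(d - 2)*(d^2 - 4) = (d - 3)*(d - 2)*(d + 2)*(d - 2)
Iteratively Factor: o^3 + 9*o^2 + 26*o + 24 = (o + 2)*(o^2 + 7*o + 12) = (o + 2)*(o + 4)*(o + 3)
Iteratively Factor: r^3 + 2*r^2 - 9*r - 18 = (r - 3)*(r^2 + 5*r + 6) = (r - 3)*(r + 2)*(r + 3)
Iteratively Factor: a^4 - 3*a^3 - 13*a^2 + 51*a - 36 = (a - 3)*(a^3 - 13*a + 12) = (a - 3)*(a + 4)*(a^2 - 4*a + 3) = (a - 3)*(a - 1)*(a + 4)*(a - 3)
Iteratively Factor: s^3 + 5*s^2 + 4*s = (s)*(s^2 + 5*s + 4) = s*(s + 1)*(s + 4)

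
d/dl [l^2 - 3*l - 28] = 2*l - 3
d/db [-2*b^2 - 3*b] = -4*b - 3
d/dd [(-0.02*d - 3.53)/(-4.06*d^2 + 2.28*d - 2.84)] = (-0.0812*d^2 - 28.6636*d + 8.1052)/(16.4836*d^4 - 18.5136*d^3 + 28.2592*d^2 - 12.9504*d + 8.0656)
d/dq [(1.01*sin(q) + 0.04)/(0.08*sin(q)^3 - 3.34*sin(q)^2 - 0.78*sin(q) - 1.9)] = (-0.1616*sin(q)^3 + 3.3638*sin(q)^2 + 0.2672*sin(q) - 1.8878)*cos(q)/(0.0064*sin(q)^6 - 0.5344*sin(q)^5 + 11.0308*sin(q)^4 + 4.9064*sin(q)^3 + 13.3004*sin(q)^2 + 2.964*sin(q) + 3.61)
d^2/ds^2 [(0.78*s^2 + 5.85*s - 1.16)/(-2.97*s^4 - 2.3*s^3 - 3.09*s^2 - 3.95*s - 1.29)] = (-41.281812*s^8 - 651.19626*s^7 - 428.672532*s^6 - 160.27659*s^5 + 541.81851*s^4 + 680.62413*s^3 + 303.293028*s^2 + 204.21207*s + 83.971402)/(26.198073*s^12 + 60.86421*s^11 + 128.903643*s^10 + 243.341405*s^9 + 330.143454*s^8 + 398.94234*s^7 + 428.462406*s^6 + 366.612225*s^5 + 266.731353*s^4 + 167.582735*s^3 + 75.807882*s^2 + 19.719585*s + 2.146689)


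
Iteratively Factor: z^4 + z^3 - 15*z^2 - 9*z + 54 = (z + 3)*(z^3 - 2*z^2 - 9*z + 18) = (z + 3)^2*(z^2 - 5*z + 6) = (z - 2)*(z + 3)^2*(z - 3)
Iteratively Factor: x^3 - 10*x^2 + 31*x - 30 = (x - 5)*(x^2 - 5*x + 6) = (x - 5)*(x - 3)*(x - 2)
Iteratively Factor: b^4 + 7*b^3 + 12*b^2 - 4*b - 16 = (b + 2)*(b^3 + 5*b^2 + 2*b - 8) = (b + 2)*(b + 4)*(b^2 + b - 2) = (b - 1)*(b + 2)*(b + 4)*(b + 2)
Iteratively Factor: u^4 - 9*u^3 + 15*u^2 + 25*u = (u)*(u^3 - 9*u^2 + 15*u + 25) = u*(u - 5)*(u^2 - 4*u - 5) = u*(u - 5)*(u + 1)*(u - 5)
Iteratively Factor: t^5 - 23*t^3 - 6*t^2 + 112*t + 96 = (t - 4)*(t^4 + 4*t^3 - 7*t^2 - 34*t - 24) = (t - 4)*(t + 2)*(t^3 + 2*t^2 - 11*t - 12) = (t - 4)*(t + 1)*(t + 2)*(t^2 + t - 12) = (t - 4)*(t - 3)*(t + 1)*(t + 2)*(t + 4)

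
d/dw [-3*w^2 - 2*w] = -6*w - 2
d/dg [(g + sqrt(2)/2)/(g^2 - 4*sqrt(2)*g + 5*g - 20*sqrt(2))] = (g^2 - 4*sqrt(2)*g + 5*g - (2*g + sqrt(2))*(2*g - 4*sqrt(2) + 5)/2 - 20*sqrt(2))/(g^2 - 4*sqrt(2)*g + 5*g - 20*sqrt(2))^2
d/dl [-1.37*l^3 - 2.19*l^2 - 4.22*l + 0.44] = -4.11*l^2 - 4.38*l - 4.22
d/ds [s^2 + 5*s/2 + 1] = 2*s + 5/2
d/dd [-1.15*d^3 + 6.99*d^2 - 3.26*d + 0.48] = -3.45*d^2 + 13.98*d - 3.26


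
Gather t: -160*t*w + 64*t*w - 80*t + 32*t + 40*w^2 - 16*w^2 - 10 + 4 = t*(-96*w - 48) + 24*w^2 - 6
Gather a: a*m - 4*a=a*(m - 4)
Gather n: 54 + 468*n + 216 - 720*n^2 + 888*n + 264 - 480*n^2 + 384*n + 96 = -1200*n^2 + 1740*n + 630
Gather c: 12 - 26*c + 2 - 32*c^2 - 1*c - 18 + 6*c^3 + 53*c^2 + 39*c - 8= 6*c^3 + 21*c^2 + 12*c - 12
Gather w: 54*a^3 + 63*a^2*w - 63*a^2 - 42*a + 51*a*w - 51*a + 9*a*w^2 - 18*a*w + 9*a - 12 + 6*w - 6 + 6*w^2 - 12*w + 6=54*a^3 - 63*a^2 - 84*a + w^2*(9*a + 6) + w*(63*a^2 + 33*a - 6) - 12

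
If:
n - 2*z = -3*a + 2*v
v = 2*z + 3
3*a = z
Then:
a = z/3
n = 5*z + 6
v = 2*z + 3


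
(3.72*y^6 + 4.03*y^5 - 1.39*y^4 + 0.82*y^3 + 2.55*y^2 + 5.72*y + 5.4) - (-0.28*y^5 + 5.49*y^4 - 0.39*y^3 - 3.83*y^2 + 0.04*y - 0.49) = 3.72*y^6 + 4.31*y^5 - 6.88*y^4 + 1.21*y^3 + 6.38*y^2 + 5.68*y + 5.89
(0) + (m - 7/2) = m - 7/2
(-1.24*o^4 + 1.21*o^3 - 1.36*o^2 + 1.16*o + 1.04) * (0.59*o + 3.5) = -0.7316*o^5 - 3.6261*o^4 + 3.4326*o^3 - 4.0756*o^2 + 4.6736*o + 3.64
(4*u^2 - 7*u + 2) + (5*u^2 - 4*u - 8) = 9*u^2 - 11*u - 6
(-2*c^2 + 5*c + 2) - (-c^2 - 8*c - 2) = -c^2 + 13*c + 4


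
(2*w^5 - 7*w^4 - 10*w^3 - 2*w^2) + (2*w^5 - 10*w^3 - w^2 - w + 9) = 4*w^5 - 7*w^4 - 20*w^3 - 3*w^2 - w + 9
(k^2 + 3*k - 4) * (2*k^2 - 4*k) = 2*k^4 + 2*k^3 - 20*k^2 + 16*k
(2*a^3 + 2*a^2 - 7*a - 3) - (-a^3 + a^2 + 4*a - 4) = 3*a^3 + a^2 - 11*a + 1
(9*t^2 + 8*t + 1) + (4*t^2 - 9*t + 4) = 13*t^2 - t + 5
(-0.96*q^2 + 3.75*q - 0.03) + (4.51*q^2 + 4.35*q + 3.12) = 3.55*q^2 + 8.1*q + 3.09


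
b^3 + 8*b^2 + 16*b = b*(b + 4)^2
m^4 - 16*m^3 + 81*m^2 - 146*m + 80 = (m - 8)*(m - 5)*(m - 2)*(m - 1)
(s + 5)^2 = s^2 + 10*s + 25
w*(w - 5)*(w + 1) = w^3 - 4*w^2 - 5*w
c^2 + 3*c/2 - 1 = (c - 1/2)*(c + 2)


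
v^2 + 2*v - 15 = (v - 3)*(v + 5)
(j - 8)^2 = j^2 - 16*j + 64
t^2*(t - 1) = t^3 - t^2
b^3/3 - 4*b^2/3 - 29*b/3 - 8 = (b/3 + 1)*(b - 8)*(b + 1)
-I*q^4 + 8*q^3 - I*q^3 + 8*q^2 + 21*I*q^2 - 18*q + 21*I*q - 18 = (q + 2*I)*(q + 3*I)^2*(-I*q - I)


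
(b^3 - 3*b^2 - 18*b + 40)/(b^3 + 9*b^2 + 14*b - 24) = (b^2 - 7*b + 10)/(b^2 + 5*b - 6)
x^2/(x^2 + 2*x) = x/(x + 2)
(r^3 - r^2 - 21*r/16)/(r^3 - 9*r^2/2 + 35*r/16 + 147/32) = 2*r/(2*r - 7)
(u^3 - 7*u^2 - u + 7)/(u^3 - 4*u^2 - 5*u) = (u^2 - 8*u + 7)/(u*(u - 5))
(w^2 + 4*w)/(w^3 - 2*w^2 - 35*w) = (w + 4)/(w^2 - 2*w - 35)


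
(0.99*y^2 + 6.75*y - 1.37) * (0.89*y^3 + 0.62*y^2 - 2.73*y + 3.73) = 0.8811*y^5 + 6.6213*y^4 + 0.262999999999999*y^3 - 15.5842*y^2 + 28.9176*y - 5.1101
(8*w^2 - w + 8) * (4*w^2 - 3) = 32*w^4 - 4*w^3 + 8*w^2 + 3*w - 24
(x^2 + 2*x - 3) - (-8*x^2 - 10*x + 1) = 9*x^2 + 12*x - 4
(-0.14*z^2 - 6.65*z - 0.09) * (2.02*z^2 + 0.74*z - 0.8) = -0.2828*z^4 - 13.5366*z^3 - 4.9908*z^2 + 5.2534*z + 0.072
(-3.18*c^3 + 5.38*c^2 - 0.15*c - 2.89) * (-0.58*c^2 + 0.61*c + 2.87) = 1.8444*c^5 - 5.0602*c^4 - 5.7578*c^3 + 17.0253*c^2 - 2.1934*c - 8.2943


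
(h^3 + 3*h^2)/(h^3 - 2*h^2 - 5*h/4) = 4*h*(h + 3)/(4*h^2 - 8*h - 5)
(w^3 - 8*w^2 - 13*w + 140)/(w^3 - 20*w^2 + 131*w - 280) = (w + 4)/(w - 8)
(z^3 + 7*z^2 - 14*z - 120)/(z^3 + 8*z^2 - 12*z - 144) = (z + 5)/(z + 6)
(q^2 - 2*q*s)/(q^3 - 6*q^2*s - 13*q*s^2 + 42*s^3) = q/(q^2 - 4*q*s - 21*s^2)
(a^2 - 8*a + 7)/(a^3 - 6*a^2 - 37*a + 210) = (a - 1)/(a^2 + a - 30)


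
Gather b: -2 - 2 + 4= 0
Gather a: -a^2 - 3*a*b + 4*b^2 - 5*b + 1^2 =-a^2 - 3*a*b + 4*b^2 - 5*b + 1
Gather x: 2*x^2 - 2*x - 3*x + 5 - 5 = 2*x^2 - 5*x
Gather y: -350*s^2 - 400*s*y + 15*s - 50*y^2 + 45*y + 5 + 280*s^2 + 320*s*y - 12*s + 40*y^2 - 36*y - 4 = -70*s^2 + 3*s - 10*y^2 + y*(9 - 80*s) + 1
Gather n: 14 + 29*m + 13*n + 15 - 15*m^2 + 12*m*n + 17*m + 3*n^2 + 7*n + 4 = -15*m^2 + 46*m + 3*n^2 + n*(12*m + 20) + 33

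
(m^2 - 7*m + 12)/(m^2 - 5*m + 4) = (m - 3)/(m - 1)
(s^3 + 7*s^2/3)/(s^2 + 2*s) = s*(3*s + 7)/(3*(s + 2))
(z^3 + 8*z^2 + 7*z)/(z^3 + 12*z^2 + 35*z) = (z + 1)/(z + 5)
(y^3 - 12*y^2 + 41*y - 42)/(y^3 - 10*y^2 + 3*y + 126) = (y^2 - 5*y + 6)/(y^2 - 3*y - 18)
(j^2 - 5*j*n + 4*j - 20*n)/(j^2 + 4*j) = (j - 5*n)/j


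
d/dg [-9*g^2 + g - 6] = 1 - 18*g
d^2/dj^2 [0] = 0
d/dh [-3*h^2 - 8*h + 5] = -6*h - 8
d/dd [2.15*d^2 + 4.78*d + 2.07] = 4.3*d + 4.78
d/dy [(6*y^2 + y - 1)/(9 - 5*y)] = 2*(-15*y^2 + 54*y + 2)/(25*y^2 - 90*y + 81)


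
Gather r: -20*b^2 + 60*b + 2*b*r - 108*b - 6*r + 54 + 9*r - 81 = -20*b^2 - 48*b + r*(2*b + 3) - 27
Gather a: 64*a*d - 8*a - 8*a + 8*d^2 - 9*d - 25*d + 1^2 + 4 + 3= a*(64*d - 16) + 8*d^2 - 34*d + 8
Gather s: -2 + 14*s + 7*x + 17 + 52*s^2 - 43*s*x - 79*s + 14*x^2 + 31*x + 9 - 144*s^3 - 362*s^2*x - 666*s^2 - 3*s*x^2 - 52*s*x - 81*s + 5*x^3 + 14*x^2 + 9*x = -144*s^3 + s^2*(-362*x - 614) + s*(-3*x^2 - 95*x - 146) + 5*x^3 + 28*x^2 + 47*x + 24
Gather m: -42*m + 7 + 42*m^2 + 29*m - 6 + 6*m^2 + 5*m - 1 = 48*m^2 - 8*m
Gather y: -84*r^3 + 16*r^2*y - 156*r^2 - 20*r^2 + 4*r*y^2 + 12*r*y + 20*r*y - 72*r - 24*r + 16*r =-84*r^3 - 176*r^2 + 4*r*y^2 - 80*r + y*(16*r^2 + 32*r)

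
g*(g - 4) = g^2 - 4*g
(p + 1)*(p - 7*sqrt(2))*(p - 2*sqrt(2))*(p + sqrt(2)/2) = p^4 - 17*sqrt(2)*p^3/2 + p^3 - 17*sqrt(2)*p^2/2 + 19*p^2 + 19*p + 14*sqrt(2)*p + 14*sqrt(2)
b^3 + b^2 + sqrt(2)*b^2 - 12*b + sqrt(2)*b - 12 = (b + 1)*(b - 2*sqrt(2))*(b + 3*sqrt(2))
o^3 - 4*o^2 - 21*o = o*(o - 7)*(o + 3)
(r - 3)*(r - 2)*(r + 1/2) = r^3 - 9*r^2/2 + 7*r/2 + 3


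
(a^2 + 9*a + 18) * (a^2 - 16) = a^4 + 9*a^3 + 2*a^2 - 144*a - 288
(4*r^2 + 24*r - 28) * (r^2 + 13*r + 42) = 4*r^4 + 76*r^3 + 452*r^2 + 644*r - 1176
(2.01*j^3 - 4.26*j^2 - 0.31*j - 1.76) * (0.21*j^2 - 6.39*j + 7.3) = 0.4221*j^5 - 13.7385*j^4 + 41.8293*j^3 - 29.4867*j^2 + 8.9834*j - 12.848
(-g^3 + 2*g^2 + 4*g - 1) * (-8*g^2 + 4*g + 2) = 8*g^5 - 20*g^4 - 26*g^3 + 28*g^2 + 4*g - 2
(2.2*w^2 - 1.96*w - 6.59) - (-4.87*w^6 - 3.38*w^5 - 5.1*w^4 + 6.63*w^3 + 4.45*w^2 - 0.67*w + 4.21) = 4.87*w^6 + 3.38*w^5 + 5.1*w^4 - 6.63*w^3 - 2.25*w^2 - 1.29*w - 10.8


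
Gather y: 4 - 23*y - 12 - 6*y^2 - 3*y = -6*y^2 - 26*y - 8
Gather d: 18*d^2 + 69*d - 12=18*d^2 + 69*d - 12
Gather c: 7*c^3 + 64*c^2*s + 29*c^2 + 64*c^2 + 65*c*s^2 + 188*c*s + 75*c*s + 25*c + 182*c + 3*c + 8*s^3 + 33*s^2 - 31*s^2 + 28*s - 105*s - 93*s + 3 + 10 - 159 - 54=7*c^3 + c^2*(64*s + 93) + c*(65*s^2 + 263*s + 210) + 8*s^3 + 2*s^2 - 170*s - 200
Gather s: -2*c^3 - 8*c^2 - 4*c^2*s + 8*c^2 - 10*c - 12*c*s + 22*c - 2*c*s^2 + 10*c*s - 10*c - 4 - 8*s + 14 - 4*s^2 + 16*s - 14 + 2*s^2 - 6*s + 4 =-2*c^3 + 2*c + s^2*(-2*c - 2) + s*(-4*c^2 - 2*c + 2)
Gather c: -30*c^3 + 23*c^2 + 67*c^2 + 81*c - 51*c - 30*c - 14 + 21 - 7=-30*c^3 + 90*c^2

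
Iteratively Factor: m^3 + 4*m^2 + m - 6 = (m + 2)*(m^2 + 2*m - 3) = (m - 1)*(m + 2)*(m + 3)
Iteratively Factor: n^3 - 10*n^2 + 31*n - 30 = (n - 5)*(n^2 - 5*n + 6) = (n - 5)*(n - 3)*(n - 2)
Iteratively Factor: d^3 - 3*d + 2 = (d + 2)*(d^2 - 2*d + 1) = (d - 1)*(d + 2)*(d - 1)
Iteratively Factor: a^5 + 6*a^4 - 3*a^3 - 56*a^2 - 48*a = (a + 1)*(a^4 + 5*a^3 - 8*a^2 - 48*a) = a*(a + 1)*(a^3 + 5*a^2 - 8*a - 48) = a*(a + 1)*(a + 4)*(a^2 + a - 12) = a*(a + 1)*(a + 4)^2*(a - 3)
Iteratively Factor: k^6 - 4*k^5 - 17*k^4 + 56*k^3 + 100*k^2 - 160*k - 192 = (k + 2)*(k^5 - 6*k^4 - 5*k^3 + 66*k^2 - 32*k - 96) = (k - 4)*(k + 2)*(k^4 - 2*k^3 - 13*k^2 + 14*k + 24) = (k - 4)*(k - 2)*(k + 2)*(k^3 - 13*k - 12) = (k - 4)*(k - 2)*(k + 2)*(k + 3)*(k^2 - 3*k - 4) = (k - 4)^2*(k - 2)*(k + 2)*(k + 3)*(k + 1)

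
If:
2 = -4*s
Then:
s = -1/2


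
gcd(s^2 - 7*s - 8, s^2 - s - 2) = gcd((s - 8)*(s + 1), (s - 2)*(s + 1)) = s + 1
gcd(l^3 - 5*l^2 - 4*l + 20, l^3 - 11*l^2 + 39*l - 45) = l - 5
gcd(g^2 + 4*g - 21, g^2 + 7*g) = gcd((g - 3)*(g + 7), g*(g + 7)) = g + 7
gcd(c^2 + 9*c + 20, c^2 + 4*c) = c + 4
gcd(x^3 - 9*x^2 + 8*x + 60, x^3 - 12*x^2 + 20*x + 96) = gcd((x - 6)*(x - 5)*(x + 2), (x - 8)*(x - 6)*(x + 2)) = x^2 - 4*x - 12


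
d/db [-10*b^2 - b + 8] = -20*b - 1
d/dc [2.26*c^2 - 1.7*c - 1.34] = 4.52*c - 1.7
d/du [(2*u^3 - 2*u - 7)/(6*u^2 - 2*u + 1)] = 2*(6*u^4 - 4*u^3 + 9*u^2 + 42*u - 8)/(36*u^4 - 24*u^3 + 16*u^2 - 4*u + 1)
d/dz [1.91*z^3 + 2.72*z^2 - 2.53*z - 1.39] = 5.73*z^2 + 5.44*z - 2.53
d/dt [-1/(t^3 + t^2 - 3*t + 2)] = (3*t^2 + 2*t - 3)/(t^3 + t^2 - 3*t + 2)^2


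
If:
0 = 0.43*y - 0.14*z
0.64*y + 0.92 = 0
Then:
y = -1.44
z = -4.42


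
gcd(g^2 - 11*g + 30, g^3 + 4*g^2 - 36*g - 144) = g - 6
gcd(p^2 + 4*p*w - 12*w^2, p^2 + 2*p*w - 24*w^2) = p + 6*w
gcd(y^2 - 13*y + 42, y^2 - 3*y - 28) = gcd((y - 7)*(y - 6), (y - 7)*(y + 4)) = y - 7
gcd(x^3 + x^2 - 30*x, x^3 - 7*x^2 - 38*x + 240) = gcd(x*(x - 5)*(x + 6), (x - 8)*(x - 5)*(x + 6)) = x^2 + x - 30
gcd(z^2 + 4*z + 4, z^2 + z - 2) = z + 2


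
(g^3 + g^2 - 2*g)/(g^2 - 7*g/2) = 2*(g^2 + g - 2)/(2*g - 7)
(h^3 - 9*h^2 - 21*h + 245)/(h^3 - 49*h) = (h^2 - 2*h - 35)/(h*(h + 7))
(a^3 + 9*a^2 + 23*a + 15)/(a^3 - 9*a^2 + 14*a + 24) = (a^2 + 8*a + 15)/(a^2 - 10*a + 24)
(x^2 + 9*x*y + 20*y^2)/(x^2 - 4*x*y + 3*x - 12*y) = (x^2 + 9*x*y + 20*y^2)/(x^2 - 4*x*y + 3*x - 12*y)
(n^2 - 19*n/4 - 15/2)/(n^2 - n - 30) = (n + 5/4)/(n + 5)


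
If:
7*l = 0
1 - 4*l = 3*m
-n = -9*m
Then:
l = 0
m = 1/3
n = 3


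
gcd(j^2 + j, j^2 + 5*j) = j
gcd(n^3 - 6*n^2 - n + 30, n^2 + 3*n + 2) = n + 2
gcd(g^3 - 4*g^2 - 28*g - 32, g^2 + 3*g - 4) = 1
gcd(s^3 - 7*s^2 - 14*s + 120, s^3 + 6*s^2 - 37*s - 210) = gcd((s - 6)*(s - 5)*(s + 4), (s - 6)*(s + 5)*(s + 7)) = s - 6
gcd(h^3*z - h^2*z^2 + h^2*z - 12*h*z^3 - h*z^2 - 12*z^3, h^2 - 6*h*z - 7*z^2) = 1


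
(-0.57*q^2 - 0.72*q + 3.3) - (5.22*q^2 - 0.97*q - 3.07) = -5.79*q^2 + 0.25*q + 6.37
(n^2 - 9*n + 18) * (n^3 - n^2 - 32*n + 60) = n^5 - 10*n^4 - 5*n^3 + 330*n^2 - 1116*n + 1080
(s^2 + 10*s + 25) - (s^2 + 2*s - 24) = 8*s + 49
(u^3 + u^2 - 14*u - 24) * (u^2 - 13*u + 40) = u^5 - 12*u^4 + 13*u^3 + 198*u^2 - 248*u - 960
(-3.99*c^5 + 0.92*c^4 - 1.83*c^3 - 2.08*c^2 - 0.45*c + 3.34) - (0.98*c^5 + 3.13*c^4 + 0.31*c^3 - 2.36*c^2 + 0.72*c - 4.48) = -4.97*c^5 - 2.21*c^4 - 2.14*c^3 + 0.28*c^2 - 1.17*c + 7.82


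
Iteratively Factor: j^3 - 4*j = (j + 2)*(j^2 - 2*j) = (j - 2)*(j + 2)*(j)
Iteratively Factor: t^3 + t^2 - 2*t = (t + 2)*(t^2 - t) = t*(t + 2)*(t - 1)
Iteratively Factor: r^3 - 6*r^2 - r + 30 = (r - 3)*(r^2 - 3*r - 10) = (r - 3)*(r + 2)*(r - 5)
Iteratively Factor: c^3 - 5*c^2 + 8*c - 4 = (c - 1)*(c^2 - 4*c + 4) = (c - 2)*(c - 1)*(c - 2)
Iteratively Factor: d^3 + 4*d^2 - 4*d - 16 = (d + 4)*(d^2 - 4) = (d - 2)*(d + 4)*(d + 2)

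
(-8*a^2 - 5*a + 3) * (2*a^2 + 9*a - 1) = -16*a^4 - 82*a^3 - 31*a^2 + 32*a - 3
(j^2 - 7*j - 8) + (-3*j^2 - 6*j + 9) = -2*j^2 - 13*j + 1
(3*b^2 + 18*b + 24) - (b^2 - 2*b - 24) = 2*b^2 + 20*b + 48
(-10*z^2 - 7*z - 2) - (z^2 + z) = -11*z^2 - 8*z - 2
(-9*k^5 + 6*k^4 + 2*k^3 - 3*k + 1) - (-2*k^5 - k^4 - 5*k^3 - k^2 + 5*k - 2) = -7*k^5 + 7*k^4 + 7*k^3 + k^2 - 8*k + 3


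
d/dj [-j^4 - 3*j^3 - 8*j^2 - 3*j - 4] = -4*j^3 - 9*j^2 - 16*j - 3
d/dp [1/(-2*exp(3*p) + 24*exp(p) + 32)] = 3*(exp(2*p) - 4)*exp(p)/(2*(-exp(3*p) + 12*exp(p) + 16)^2)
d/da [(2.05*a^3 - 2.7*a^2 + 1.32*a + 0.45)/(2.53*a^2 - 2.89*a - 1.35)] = (5.1865*a^4 - 11.849*a^3 - 3.8391*a^2 + 5.013*a - 0.4815)/(6.4009*a^4 - 14.6234*a^3 + 1.5211*a^2 + 7.803*a + 1.8225)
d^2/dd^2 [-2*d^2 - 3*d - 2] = -4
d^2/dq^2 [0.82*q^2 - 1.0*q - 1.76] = 1.64000000000000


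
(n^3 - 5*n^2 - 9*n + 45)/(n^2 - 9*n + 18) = (n^2 - 2*n - 15)/(n - 6)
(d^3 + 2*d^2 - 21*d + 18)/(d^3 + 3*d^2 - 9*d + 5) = (d^2 + 3*d - 18)/(d^2 + 4*d - 5)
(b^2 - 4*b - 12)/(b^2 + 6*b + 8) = (b - 6)/(b + 4)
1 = 1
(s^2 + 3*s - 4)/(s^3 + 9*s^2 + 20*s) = (s - 1)/(s*(s + 5))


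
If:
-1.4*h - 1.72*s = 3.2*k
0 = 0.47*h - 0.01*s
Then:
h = 0.0212765957446809*s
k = -0.546808510638298*s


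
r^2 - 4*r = r*(r - 4)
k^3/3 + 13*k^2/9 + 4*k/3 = k*(k/3 + 1)*(k + 4/3)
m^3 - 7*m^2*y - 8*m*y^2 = m*(m - 8*y)*(m + y)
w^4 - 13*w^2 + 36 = (w - 3)*(w - 2)*(w + 2)*(w + 3)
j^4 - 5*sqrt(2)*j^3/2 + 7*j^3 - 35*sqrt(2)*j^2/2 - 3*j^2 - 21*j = j*(j + 7)*(j - 3*sqrt(2))*(j + sqrt(2)/2)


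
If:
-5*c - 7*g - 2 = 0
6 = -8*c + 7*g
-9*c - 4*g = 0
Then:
No Solution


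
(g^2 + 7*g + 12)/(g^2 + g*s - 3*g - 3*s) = (g^2 + 7*g + 12)/(g^2 + g*s - 3*g - 3*s)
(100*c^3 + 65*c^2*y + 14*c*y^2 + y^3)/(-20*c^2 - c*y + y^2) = (25*c^2 + 10*c*y + y^2)/(-5*c + y)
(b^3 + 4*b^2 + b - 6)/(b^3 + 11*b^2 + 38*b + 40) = (b^2 + 2*b - 3)/(b^2 + 9*b + 20)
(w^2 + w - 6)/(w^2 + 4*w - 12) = (w + 3)/(w + 6)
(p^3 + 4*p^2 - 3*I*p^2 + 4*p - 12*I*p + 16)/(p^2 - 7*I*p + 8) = (p^2 + 4*p*(1 - I) - 16*I)/(p - 8*I)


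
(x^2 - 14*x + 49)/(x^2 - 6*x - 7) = (x - 7)/(x + 1)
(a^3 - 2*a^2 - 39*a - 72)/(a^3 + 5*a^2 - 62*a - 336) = (a^2 + 6*a + 9)/(a^2 + 13*a + 42)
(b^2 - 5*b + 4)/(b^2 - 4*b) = (b - 1)/b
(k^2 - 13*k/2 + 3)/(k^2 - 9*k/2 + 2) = (k - 6)/(k - 4)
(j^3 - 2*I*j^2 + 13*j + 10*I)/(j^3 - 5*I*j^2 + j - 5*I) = (j + 2*I)/(j - I)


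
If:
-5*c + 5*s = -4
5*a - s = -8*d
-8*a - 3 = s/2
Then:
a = -s/16 - 3/8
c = s + 4/5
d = 21*s/128 + 15/64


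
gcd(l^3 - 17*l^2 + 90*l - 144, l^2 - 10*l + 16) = l - 8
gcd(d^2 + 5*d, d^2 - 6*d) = d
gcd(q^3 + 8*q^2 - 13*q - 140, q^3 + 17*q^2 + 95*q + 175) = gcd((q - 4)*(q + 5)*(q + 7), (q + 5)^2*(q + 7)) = q^2 + 12*q + 35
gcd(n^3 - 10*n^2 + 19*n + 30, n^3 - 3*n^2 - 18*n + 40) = n - 5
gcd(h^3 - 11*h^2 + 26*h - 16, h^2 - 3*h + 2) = h^2 - 3*h + 2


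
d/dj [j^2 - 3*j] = 2*j - 3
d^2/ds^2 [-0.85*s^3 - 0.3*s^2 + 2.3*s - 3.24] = -5.1*s - 0.6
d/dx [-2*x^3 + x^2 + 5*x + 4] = -6*x^2 + 2*x + 5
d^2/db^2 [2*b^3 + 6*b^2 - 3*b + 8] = 12*b + 12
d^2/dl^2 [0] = 0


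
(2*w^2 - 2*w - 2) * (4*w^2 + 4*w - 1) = 8*w^4 - 18*w^2 - 6*w + 2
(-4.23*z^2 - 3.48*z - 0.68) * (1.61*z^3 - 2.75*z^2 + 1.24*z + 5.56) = -6.8103*z^5 + 6.0297*z^4 + 3.23*z^3 - 25.964*z^2 - 20.192*z - 3.7808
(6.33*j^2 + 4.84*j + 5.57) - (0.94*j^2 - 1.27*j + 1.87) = 5.39*j^2 + 6.11*j + 3.7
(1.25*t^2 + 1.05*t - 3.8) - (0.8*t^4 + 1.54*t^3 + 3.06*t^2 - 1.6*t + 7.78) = -0.8*t^4 - 1.54*t^3 - 1.81*t^2 + 2.65*t - 11.58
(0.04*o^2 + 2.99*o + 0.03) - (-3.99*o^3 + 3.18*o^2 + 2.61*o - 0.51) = 3.99*o^3 - 3.14*o^2 + 0.38*o + 0.54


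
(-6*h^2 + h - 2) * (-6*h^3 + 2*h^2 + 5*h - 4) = 36*h^5 - 18*h^4 - 16*h^3 + 25*h^2 - 14*h + 8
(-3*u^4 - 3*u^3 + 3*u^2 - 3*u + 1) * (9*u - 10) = -27*u^5 + 3*u^4 + 57*u^3 - 57*u^2 + 39*u - 10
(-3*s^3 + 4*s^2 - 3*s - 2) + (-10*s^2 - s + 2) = -3*s^3 - 6*s^2 - 4*s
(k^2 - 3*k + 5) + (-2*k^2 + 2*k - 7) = -k^2 - k - 2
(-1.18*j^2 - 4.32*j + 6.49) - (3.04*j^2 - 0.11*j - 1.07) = -4.22*j^2 - 4.21*j + 7.56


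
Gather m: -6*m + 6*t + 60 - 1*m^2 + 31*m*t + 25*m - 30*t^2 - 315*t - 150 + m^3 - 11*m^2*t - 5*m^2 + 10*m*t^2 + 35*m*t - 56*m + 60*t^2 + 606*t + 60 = m^3 + m^2*(-11*t - 6) + m*(10*t^2 + 66*t - 37) + 30*t^2 + 297*t - 30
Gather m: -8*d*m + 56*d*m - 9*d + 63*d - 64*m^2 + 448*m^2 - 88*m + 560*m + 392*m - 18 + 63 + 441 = 54*d + 384*m^2 + m*(48*d + 864) + 486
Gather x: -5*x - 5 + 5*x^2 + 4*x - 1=5*x^2 - x - 6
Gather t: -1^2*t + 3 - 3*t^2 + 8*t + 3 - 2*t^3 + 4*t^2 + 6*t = -2*t^3 + t^2 + 13*t + 6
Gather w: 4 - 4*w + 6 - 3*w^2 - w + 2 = -3*w^2 - 5*w + 12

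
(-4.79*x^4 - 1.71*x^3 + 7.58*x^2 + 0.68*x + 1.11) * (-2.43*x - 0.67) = 11.6397*x^5 + 7.3646*x^4 - 17.2737*x^3 - 6.731*x^2 - 3.1529*x - 0.7437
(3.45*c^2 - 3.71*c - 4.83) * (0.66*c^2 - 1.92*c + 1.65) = 2.277*c^4 - 9.0726*c^3 + 9.6279*c^2 + 3.1521*c - 7.9695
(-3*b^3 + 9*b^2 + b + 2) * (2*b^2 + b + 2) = -6*b^5 + 15*b^4 + 5*b^3 + 23*b^2 + 4*b + 4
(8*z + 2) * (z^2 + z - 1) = 8*z^3 + 10*z^2 - 6*z - 2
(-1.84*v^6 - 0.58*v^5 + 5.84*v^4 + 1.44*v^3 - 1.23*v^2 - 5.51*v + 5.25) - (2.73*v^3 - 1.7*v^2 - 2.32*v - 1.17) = -1.84*v^6 - 0.58*v^5 + 5.84*v^4 - 1.29*v^3 + 0.47*v^2 - 3.19*v + 6.42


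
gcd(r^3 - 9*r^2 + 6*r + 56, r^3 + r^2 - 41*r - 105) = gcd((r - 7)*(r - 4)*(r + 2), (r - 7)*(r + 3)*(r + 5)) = r - 7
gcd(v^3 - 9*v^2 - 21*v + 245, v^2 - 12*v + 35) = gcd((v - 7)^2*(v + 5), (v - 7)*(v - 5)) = v - 7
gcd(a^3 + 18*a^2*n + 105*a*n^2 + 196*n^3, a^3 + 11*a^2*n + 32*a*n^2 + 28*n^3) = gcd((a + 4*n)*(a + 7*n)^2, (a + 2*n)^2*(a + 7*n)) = a + 7*n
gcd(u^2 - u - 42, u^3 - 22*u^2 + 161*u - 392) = u - 7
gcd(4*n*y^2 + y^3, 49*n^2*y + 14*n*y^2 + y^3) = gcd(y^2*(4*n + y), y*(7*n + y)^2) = y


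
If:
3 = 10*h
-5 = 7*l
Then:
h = 3/10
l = -5/7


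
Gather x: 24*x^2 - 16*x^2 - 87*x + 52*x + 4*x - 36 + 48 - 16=8*x^2 - 31*x - 4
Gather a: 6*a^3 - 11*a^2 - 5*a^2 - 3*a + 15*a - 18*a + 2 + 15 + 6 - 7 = 6*a^3 - 16*a^2 - 6*a + 16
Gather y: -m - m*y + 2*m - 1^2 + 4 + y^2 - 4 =-m*y + m + y^2 - 1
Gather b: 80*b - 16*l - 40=80*b - 16*l - 40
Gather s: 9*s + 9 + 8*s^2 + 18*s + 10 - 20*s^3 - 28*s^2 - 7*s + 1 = -20*s^3 - 20*s^2 + 20*s + 20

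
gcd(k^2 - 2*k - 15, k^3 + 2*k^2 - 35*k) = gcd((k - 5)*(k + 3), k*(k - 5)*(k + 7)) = k - 5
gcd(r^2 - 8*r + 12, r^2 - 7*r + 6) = r - 6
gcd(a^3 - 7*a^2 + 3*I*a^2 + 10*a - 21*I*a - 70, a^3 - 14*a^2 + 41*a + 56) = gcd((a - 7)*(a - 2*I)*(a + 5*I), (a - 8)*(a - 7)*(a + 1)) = a - 7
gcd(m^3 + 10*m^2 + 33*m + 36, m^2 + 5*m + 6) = m + 3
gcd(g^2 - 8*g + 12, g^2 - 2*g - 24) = g - 6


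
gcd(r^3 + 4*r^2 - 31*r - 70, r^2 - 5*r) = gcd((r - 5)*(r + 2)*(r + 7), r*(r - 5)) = r - 5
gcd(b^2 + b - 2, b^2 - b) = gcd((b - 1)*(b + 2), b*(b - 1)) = b - 1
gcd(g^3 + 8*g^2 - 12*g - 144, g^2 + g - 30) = g + 6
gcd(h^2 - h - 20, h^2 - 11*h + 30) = h - 5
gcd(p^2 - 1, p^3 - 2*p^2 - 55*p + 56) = p - 1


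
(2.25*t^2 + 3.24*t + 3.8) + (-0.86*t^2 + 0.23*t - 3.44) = 1.39*t^2 + 3.47*t + 0.36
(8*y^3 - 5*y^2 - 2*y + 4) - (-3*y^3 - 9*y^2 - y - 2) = 11*y^3 + 4*y^2 - y + 6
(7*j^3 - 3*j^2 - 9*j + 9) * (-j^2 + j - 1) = -7*j^5 + 10*j^4 - j^3 - 15*j^2 + 18*j - 9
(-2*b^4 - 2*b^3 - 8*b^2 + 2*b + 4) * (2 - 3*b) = 6*b^5 + 2*b^4 + 20*b^3 - 22*b^2 - 8*b + 8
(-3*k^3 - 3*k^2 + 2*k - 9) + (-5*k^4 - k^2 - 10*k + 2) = -5*k^4 - 3*k^3 - 4*k^2 - 8*k - 7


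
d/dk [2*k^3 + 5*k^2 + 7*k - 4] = 6*k^2 + 10*k + 7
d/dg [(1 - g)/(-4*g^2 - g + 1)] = (4*g^2 + g - (g - 1)*(8*g + 1) - 1)/(4*g^2 + g - 1)^2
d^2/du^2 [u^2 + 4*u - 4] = 2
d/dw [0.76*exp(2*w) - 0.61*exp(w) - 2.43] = (1.52*exp(w) - 0.61)*exp(w)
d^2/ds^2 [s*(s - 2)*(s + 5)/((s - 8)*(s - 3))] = 48*(5*s^3 - 42*s^2 + 102*s - 38)/(s^6 - 33*s^5 + 435*s^4 - 2915*s^3 + 10440*s^2 - 19008*s + 13824)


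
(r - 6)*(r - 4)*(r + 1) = r^3 - 9*r^2 + 14*r + 24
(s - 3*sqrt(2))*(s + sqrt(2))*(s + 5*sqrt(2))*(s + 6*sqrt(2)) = s^4 + 9*sqrt(2)*s^3 + 10*s^2 - 186*sqrt(2)*s - 360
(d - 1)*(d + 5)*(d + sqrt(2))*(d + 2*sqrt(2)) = d^4 + 4*d^3 + 3*sqrt(2)*d^3 - d^2 + 12*sqrt(2)*d^2 - 15*sqrt(2)*d + 16*d - 20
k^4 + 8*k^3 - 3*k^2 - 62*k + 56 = (k - 2)*(k - 1)*(k + 4)*(k + 7)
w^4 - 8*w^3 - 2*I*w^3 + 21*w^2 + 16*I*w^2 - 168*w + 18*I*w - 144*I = (w - 8)*(w - 6*I)*(w + I)*(w + 3*I)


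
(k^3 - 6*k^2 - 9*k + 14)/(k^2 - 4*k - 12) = (k^2 - 8*k + 7)/(k - 6)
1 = 1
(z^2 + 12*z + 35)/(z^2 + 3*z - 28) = (z + 5)/(z - 4)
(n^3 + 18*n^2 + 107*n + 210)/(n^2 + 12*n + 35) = n + 6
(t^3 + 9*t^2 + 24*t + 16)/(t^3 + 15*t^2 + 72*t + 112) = (t + 1)/(t + 7)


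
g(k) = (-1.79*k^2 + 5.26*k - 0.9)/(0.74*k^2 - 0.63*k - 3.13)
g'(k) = (0.63 - 1.48*k)*(-1.79*k^2 + 5.26*k - 0.9)/(0.74*k^2 - 0.63*k - 3.13)^2 + (5.26 - 3.58*k)/(0.74*k^2 - 0.63*k - 3.13)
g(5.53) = -1.66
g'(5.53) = -0.13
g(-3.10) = -5.80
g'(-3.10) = -2.34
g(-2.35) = -9.50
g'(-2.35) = -10.40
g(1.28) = -1.06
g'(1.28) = -0.74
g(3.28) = -1.05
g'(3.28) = -0.74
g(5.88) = -1.70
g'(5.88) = -0.11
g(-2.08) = -14.17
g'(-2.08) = -28.84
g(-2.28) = -10.31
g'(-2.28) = -12.94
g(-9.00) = -3.09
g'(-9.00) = -0.09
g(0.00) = 0.29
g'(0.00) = -1.74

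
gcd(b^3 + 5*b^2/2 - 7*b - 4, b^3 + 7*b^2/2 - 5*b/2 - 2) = b^2 + 9*b/2 + 2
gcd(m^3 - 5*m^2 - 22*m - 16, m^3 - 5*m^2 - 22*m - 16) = m^3 - 5*m^2 - 22*m - 16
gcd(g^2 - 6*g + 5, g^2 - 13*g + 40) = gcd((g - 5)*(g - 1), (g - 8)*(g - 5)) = g - 5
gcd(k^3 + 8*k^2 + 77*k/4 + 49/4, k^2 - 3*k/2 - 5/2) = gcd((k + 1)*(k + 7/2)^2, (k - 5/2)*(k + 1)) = k + 1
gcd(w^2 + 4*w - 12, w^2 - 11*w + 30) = 1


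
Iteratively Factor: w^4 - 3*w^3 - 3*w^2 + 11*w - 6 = (w - 1)*(w^3 - 2*w^2 - 5*w + 6) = (w - 1)^2*(w^2 - w - 6) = (w - 1)^2*(w + 2)*(w - 3)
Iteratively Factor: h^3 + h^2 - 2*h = (h + 2)*(h^2 - h) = (h - 1)*(h + 2)*(h)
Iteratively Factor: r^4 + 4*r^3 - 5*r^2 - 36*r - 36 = (r + 3)*(r^3 + r^2 - 8*r - 12) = (r - 3)*(r + 3)*(r^2 + 4*r + 4) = (r - 3)*(r + 2)*(r + 3)*(r + 2)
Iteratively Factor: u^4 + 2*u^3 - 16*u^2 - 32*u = (u)*(u^3 + 2*u^2 - 16*u - 32) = u*(u - 4)*(u^2 + 6*u + 8) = u*(u - 4)*(u + 2)*(u + 4)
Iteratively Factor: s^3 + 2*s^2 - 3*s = (s - 1)*(s^2 + 3*s) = (s - 1)*(s + 3)*(s)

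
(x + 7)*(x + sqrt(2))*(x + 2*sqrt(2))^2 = x^4 + 7*x^3 + 5*sqrt(2)*x^3 + 16*x^2 + 35*sqrt(2)*x^2 + 8*sqrt(2)*x + 112*x + 56*sqrt(2)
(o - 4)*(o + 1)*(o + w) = o^3 + o^2*w - 3*o^2 - 3*o*w - 4*o - 4*w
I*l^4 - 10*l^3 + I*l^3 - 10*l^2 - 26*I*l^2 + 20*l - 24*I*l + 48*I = (l + 2)*(l + 4*I)*(l + 6*I)*(I*l - I)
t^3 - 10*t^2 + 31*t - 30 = (t - 5)*(t - 3)*(t - 2)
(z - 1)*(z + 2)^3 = z^4 + 5*z^3 + 6*z^2 - 4*z - 8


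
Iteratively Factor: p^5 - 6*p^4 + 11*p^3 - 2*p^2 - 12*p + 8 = (p - 2)*(p^4 - 4*p^3 + 3*p^2 + 4*p - 4) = (p - 2)^2*(p^3 - 2*p^2 - p + 2) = (p - 2)^2*(p - 1)*(p^2 - p - 2) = (p - 2)^2*(p - 1)*(p + 1)*(p - 2)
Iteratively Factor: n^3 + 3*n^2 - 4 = (n + 2)*(n^2 + n - 2) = (n + 2)^2*(n - 1)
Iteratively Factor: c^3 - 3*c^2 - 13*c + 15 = (c - 1)*(c^2 - 2*c - 15) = (c - 1)*(c + 3)*(c - 5)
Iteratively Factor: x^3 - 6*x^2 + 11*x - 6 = (x - 2)*(x^2 - 4*x + 3) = (x - 2)*(x - 1)*(x - 3)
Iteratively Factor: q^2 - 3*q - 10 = (q - 5)*(q + 2)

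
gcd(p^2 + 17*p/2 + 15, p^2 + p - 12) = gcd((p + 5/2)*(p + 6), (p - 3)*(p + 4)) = 1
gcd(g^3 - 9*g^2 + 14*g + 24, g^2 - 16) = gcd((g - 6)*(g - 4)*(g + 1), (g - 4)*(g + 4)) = g - 4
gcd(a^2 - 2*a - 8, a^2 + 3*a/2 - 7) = 1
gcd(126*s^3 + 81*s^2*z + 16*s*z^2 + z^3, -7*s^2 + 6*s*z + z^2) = 7*s + z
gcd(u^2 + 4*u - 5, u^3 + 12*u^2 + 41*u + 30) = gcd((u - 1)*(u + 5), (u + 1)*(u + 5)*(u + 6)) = u + 5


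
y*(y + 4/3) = y^2 + 4*y/3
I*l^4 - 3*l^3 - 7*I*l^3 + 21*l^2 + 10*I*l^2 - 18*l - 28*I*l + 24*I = (l - 6)*(l - 1)*(l + 4*I)*(I*l + 1)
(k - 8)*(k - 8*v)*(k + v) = k^3 - 7*k^2*v - 8*k^2 - 8*k*v^2 + 56*k*v + 64*v^2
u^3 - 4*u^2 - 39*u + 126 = (u - 7)*(u - 3)*(u + 6)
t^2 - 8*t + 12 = (t - 6)*(t - 2)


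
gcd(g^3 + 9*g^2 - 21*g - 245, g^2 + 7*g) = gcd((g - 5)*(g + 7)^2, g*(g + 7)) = g + 7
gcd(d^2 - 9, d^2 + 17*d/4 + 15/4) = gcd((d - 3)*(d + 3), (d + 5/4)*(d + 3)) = d + 3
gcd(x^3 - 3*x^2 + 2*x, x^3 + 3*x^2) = x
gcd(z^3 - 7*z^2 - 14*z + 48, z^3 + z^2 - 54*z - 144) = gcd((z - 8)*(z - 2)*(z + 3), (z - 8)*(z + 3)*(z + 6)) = z^2 - 5*z - 24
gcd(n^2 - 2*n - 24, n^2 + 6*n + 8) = n + 4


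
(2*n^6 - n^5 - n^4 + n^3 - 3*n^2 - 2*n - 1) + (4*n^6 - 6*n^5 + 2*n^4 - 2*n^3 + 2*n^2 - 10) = 6*n^6 - 7*n^5 + n^4 - n^3 - n^2 - 2*n - 11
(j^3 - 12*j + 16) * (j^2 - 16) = j^5 - 28*j^3 + 16*j^2 + 192*j - 256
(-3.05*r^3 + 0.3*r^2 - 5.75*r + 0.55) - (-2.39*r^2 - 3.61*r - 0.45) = -3.05*r^3 + 2.69*r^2 - 2.14*r + 1.0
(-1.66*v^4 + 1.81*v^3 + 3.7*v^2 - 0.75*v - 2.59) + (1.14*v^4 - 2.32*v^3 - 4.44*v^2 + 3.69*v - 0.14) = -0.52*v^4 - 0.51*v^3 - 0.74*v^2 + 2.94*v - 2.73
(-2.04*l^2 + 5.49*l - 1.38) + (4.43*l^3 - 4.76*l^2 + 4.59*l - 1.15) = 4.43*l^3 - 6.8*l^2 + 10.08*l - 2.53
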